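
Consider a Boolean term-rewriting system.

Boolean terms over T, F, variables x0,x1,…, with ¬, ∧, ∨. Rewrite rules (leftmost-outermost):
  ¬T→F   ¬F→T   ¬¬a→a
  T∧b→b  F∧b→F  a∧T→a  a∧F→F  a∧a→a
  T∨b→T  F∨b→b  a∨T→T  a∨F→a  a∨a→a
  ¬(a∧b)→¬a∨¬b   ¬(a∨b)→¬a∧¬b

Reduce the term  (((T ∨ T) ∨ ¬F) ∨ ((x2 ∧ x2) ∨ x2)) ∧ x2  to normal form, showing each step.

  start: (((T ∨ T) ∨ ¬F) ∨ ((x2 ∧ x2) ∨ x2)) ∧ x2
  step 1: ((T ∨ ¬F) ∨ ((x2 ∧ x2) ∨ x2)) ∧ x2
  step 2: (T ∨ ((x2 ∧ x2) ∨ x2)) ∧ x2
  step 3: T ∧ x2
  step 4: x2

Answer: normal form = x2  (in 4 steps)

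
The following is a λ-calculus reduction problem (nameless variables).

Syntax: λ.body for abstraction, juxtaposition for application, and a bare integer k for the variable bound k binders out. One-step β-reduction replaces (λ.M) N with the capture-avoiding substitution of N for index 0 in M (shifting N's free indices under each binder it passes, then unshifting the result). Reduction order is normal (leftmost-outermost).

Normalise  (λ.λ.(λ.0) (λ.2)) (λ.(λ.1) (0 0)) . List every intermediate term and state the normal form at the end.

  start: (λ.λ.(λ.0) (λ.2)) (λ.(λ.1) (0 0))
  step 1: λ.(λ.0) (λ.λ.(λ.1) (0 0))
  step 2: λ.λ.λ.(λ.1) (0 0)
  step 3: λ.λ.λ.0

Answer: normal form = λ.λ.λ.0  (in 3 steps)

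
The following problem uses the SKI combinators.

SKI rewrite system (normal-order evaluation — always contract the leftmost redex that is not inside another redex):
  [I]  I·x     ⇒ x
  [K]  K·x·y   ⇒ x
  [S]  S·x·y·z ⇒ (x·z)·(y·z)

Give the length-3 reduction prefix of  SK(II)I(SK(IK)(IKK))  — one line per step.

  start: SK(II)I(SK(IK)(IKK))
  →1  KI(III)(SK(IK)(IKK))
  →2  I(SK(IK)(IKK))
  →3  SK(IK)(IKK)

Answer: after 3 steps: SK(IK)(IKK)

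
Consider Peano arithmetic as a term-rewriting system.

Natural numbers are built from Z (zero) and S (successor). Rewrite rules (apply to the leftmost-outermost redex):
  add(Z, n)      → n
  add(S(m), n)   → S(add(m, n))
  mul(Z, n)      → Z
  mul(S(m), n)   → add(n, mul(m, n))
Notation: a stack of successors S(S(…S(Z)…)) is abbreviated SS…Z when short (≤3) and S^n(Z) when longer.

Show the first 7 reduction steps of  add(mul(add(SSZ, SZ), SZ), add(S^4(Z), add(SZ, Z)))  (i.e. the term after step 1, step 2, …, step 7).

  start: add(mul(add(SSZ, SZ), SZ), add(S^4(Z), add(SZ, Z)))
  →1  add(mul(S(add(SZ, SZ)), SZ), add(S^4(Z), add(SZ, Z)))
  →2  add(add(SZ, mul(add(SZ, SZ), SZ)), add(S^4(Z), add(SZ, Z)))
  →3  add(S(add(Z, mul(add(SZ, SZ), SZ))), add(S^4(Z), add(SZ, Z)))
  →4  S(add(add(Z, mul(add(SZ, SZ), SZ)), add(S^4(Z), add(SZ, Z))))
  →5  S(add(mul(add(SZ, SZ), SZ), add(S^4(Z), add(SZ, Z))))
  →6  S(add(mul(S(add(Z, SZ)), SZ), add(S^4(Z), add(SZ, Z))))
  →7  S(add(add(SZ, mul(add(Z, SZ), SZ)), add(S^4(Z), add(SZ, Z))))

Answer: after 7 steps: S(add(add(SZ, mul(add(Z, SZ), SZ)), add(S^4(Z), add(SZ, Z))))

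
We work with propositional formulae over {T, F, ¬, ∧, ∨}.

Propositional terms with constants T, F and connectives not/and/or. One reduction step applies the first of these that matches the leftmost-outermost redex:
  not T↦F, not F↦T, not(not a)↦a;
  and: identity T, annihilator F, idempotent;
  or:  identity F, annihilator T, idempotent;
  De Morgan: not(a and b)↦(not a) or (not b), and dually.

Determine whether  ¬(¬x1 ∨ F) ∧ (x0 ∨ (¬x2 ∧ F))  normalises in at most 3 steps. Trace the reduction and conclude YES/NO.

Answer: NO — after 3 steps the term is (x1 ∧ T) ∧ (x0 ∨ (¬x2 ∧ F)), not yet normal

Derivation:
  start: ¬(¬x1 ∨ F) ∧ (x0 ∨ (¬x2 ∧ F))
  →1  (¬¬x1 ∧ ¬F) ∧ (x0 ∨ (¬x2 ∧ F))
  →2  (x1 ∧ ¬F) ∧ (x0 ∨ (¬x2 ∧ F))
  →3  (x1 ∧ T) ∧ (x0 ∨ (¬x2 ∧ F))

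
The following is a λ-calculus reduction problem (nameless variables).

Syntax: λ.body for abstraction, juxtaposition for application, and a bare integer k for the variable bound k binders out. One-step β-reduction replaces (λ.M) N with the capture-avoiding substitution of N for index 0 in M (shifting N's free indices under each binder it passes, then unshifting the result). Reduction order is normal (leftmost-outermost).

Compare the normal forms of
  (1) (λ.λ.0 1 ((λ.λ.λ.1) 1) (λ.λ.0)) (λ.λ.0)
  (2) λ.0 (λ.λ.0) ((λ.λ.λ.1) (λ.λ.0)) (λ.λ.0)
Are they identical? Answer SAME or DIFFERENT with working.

Answer: SAME — A ⇓ λ.0 (λ.λ.0) (λ.λ.1) (λ.λ.0), B ⇓ λ.0 (λ.λ.0) (λ.λ.1) (λ.λ.0)

Derivation:
Term A:
  start: (λ.λ.0 1 ((λ.λ.λ.1) 1) (λ.λ.0)) (λ.λ.0)
  →1  λ.0 (λ.λ.0) ((λ.λ.λ.1) (λ.λ.0)) (λ.λ.0)
  →2  λ.0 (λ.λ.0) (λ.λ.1) (λ.λ.0)

Term B:
  start: λ.0 (λ.λ.0) ((λ.λ.λ.1) (λ.λ.0)) (λ.λ.0)
  →1  λ.0 (λ.λ.0) (λ.λ.1) (λ.λ.0)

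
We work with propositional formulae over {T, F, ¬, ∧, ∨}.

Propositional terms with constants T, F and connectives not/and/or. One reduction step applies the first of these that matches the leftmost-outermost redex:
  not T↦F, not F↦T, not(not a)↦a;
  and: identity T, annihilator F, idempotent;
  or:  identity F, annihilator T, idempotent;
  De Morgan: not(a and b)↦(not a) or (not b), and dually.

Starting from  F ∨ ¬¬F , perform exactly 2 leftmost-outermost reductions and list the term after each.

Answer: after 2 steps: F

Reduction:
  start: F ∨ ¬¬F
  →1  ¬¬F
  →2  F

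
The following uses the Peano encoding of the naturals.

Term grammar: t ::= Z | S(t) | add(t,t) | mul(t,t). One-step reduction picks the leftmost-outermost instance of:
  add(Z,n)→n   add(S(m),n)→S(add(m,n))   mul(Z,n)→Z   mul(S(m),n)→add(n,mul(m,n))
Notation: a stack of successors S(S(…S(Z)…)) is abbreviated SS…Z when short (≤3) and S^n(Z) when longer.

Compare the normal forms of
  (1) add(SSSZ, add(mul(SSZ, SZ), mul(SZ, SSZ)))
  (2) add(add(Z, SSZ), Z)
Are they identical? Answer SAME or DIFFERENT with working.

Answer: DIFFERENT — A ⇓ S^7(Z), B ⇓ SSZ

Derivation:
Term A:
  start: add(SSSZ, add(mul(SSZ, SZ), mul(SZ, SSZ)))
  step 1: S(add(SSZ, add(mul(SSZ, SZ), mul(SZ, SSZ))))
  step 2: S(S(add(SZ, add(mul(SSZ, SZ), mul(SZ, SSZ)))))
  step 3: S(S(S(add(Z, add(mul(SSZ, SZ), mul(SZ, SSZ))))))
  step 4: S(S(S(add(mul(SSZ, SZ), mul(SZ, SSZ)))))
  step 5: S(S(S(add(add(SZ, mul(SZ, SZ)), mul(SZ, SSZ)))))
  step 6: S(S(S(add(S(add(Z, mul(SZ, SZ))), mul(SZ, SSZ)))))
  step 7: S(S(S(S(add(add(Z, mul(SZ, SZ)), mul(SZ, SSZ))))))
  step 8: S(S(S(S(add(mul(SZ, SZ), mul(SZ, SSZ))))))
  step 9: S(S(S(S(add(add(SZ, mul(Z, SZ)), mul(SZ, SSZ))))))
  step 10: S(S(S(S(add(S(add(Z, mul(Z, SZ))), mul(SZ, SSZ))))))
  step 11: S(S(S(S(S(add(add(Z, mul(Z, SZ)), mul(SZ, SSZ)))))))
  step 12: S(S(S(S(S(add(mul(Z, SZ), mul(SZ, SSZ)))))))
  step 13: S(S(S(S(S(add(Z, mul(SZ, SSZ)))))))
  step 14: S(S(S(S(S(mul(SZ, SSZ))))))
  step 15: S(S(S(S(S(add(SSZ, mul(Z, SSZ)))))))
  step 16: S(S(S(S(S(S(add(SZ, mul(Z, SSZ))))))))
  step 17: S(S(S(S(S(S(S(add(Z, mul(Z, SSZ)))))))))
  step 18: S(S(S(S(S(S(S(mul(Z, SSZ))))))))
  step 19: S^7(Z)

Term B:
  start: add(add(Z, SSZ), Z)
  step 1: add(SSZ, Z)
  step 2: S(add(SZ, Z))
  step 3: S(S(add(Z, Z)))
  step 4: SSZ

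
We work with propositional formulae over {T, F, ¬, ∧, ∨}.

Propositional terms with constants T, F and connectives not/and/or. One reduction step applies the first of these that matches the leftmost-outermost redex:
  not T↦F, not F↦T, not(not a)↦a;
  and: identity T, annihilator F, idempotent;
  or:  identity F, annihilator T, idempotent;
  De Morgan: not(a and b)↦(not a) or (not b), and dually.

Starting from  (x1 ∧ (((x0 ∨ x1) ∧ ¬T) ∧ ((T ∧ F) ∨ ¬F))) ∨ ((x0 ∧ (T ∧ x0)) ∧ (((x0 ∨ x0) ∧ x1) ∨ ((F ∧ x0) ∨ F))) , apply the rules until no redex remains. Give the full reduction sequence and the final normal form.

Answer: normal form = x0 ∧ (x0 ∧ x1)  (in 11 steps)

Working:
  start: (x1 ∧ (((x0 ∨ x1) ∧ ¬T) ∧ ((T ∧ F) ∨ ¬F))) ∨ ((x0 ∧ (T ∧ x0)) ∧ (((x0 ∨ x0) ∧ x1) ∨ ((F ∧ x0) ∨ F)))
  step 1: (x1 ∧ (((x0 ∨ x1) ∧ F) ∧ ((T ∧ F) ∨ ¬F))) ∨ ((x0 ∧ (T ∧ x0)) ∧ (((x0 ∨ x0) ∧ x1) ∨ ((F ∧ x0) ∨ F)))
  step 2: (x1 ∧ (F ∧ ((T ∧ F) ∨ ¬F))) ∨ ((x0 ∧ (T ∧ x0)) ∧ (((x0 ∨ x0) ∧ x1) ∨ ((F ∧ x0) ∨ F)))
  step 3: (x1 ∧ F) ∨ ((x0 ∧ (T ∧ x0)) ∧ (((x0 ∨ x0) ∧ x1) ∨ ((F ∧ x0) ∨ F)))
  step 4: F ∨ ((x0 ∧ (T ∧ x0)) ∧ (((x0 ∨ x0) ∧ x1) ∨ ((F ∧ x0) ∨ F)))
  step 5: (x0 ∧ (T ∧ x0)) ∧ (((x0 ∨ x0) ∧ x1) ∨ ((F ∧ x0) ∨ F))
  step 6: (x0 ∧ x0) ∧ (((x0 ∨ x0) ∧ x1) ∨ ((F ∧ x0) ∨ F))
  step 7: x0 ∧ (((x0 ∨ x0) ∧ x1) ∨ ((F ∧ x0) ∨ F))
  step 8: x0 ∧ ((x0 ∧ x1) ∨ ((F ∧ x0) ∨ F))
  step 9: x0 ∧ ((x0 ∧ x1) ∨ (F ∧ x0))
  step 10: x0 ∧ ((x0 ∧ x1) ∨ F)
  step 11: x0 ∧ (x0 ∧ x1)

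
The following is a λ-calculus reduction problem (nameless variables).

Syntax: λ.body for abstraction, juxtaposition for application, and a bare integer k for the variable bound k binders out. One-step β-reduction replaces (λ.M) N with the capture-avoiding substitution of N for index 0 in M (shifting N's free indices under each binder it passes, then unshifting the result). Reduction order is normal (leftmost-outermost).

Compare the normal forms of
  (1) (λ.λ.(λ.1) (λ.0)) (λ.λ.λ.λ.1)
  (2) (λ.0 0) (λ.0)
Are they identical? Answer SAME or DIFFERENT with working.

Term A:
  start: (λ.λ.(λ.1) (λ.0)) (λ.λ.λ.λ.1)
  [1] λ.(λ.1) (λ.0)
  [2] λ.0

Term B:
  start: (λ.0 0) (λ.0)
  [1] (λ.0) (λ.0)
  [2] λ.0

Answer: SAME — A ⇓ λ.0, B ⇓ λ.0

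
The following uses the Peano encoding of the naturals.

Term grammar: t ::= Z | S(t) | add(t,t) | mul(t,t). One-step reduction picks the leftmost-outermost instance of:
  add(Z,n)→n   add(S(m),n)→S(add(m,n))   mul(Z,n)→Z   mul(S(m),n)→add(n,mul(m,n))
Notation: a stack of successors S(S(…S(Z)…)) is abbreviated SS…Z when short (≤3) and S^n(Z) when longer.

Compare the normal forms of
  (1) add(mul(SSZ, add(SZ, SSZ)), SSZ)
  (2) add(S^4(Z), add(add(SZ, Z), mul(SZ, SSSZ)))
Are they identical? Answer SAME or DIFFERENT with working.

Term A:
  start: add(mul(SSZ, add(SZ, SSZ)), SSZ)
  [1] add(add(add(SZ, SSZ), mul(SZ, add(SZ, SSZ))), SSZ)
  [2] add(add(S(add(Z, SSZ)), mul(SZ, add(SZ, SSZ))), SSZ)
  [3] add(S(add(add(Z, SSZ), mul(SZ, add(SZ, SSZ)))), SSZ)
  [4] S(add(add(add(Z, SSZ), mul(SZ, add(SZ, SSZ))), SSZ))
  [5] S(add(add(SSZ, mul(SZ, add(SZ, SSZ))), SSZ))
  [6] S(add(S(add(SZ, mul(SZ, add(SZ, SSZ)))), SSZ))
  [7] S(S(add(add(SZ, mul(SZ, add(SZ, SSZ))), SSZ)))
  [8] S(S(add(S(add(Z, mul(SZ, add(SZ, SSZ)))), SSZ)))
  [9] S(S(S(add(add(Z, mul(SZ, add(SZ, SSZ))), SSZ))))
  [10] S(S(S(add(mul(SZ, add(SZ, SSZ)), SSZ))))
  [11] S(S(S(add(add(add(SZ, SSZ), mul(Z, add(SZ, SSZ))), SSZ))))
  [12] S(S(S(add(add(S(add(Z, SSZ)), mul(Z, add(SZ, SSZ))), SSZ))))
  [13] S(S(S(add(S(add(add(Z, SSZ), mul(Z, add(SZ, SSZ)))), SSZ))))
  [14] S(S(S(S(add(add(add(Z, SSZ), mul(Z, add(SZ, SSZ))), SSZ)))))
  [15] S(S(S(S(add(add(SSZ, mul(Z, add(SZ, SSZ))), SSZ)))))
  [16] S(S(S(S(add(S(add(SZ, mul(Z, add(SZ, SSZ)))), SSZ)))))
  [17] S(S(S(S(S(add(add(SZ, mul(Z, add(SZ, SSZ))), SSZ))))))
  [18] S(S(S(S(S(add(S(add(Z, mul(Z, add(SZ, SSZ)))), SSZ))))))
  [19] S(S(S(S(S(S(add(add(Z, mul(Z, add(SZ, SSZ))), SSZ)))))))
  [20] S(S(S(S(S(S(add(mul(Z, add(SZ, SSZ)), SSZ)))))))
  [21] S(S(S(S(S(S(add(Z, SSZ)))))))
  [22] S^8(Z)

Term B:
  start: add(S^4(Z), add(add(SZ, Z), mul(SZ, SSSZ)))
  [1] S(add(SSSZ, add(add(SZ, Z), mul(SZ, SSSZ))))
  [2] S(S(add(SSZ, add(add(SZ, Z), mul(SZ, SSSZ)))))
  [3] S(S(S(add(SZ, add(add(SZ, Z), mul(SZ, SSSZ))))))
  [4] S(S(S(S(add(Z, add(add(SZ, Z), mul(SZ, SSSZ)))))))
  [5] S(S(S(S(add(add(SZ, Z), mul(SZ, SSSZ))))))
  [6] S(S(S(S(add(S(add(Z, Z)), mul(SZ, SSSZ))))))
  [7] S(S(S(S(S(add(add(Z, Z), mul(SZ, SSSZ)))))))
  [8] S(S(S(S(S(add(Z, mul(SZ, SSSZ)))))))
  [9] S(S(S(S(S(mul(SZ, SSSZ))))))
  [10] S(S(S(S(S(add(SSSZ, mul(Z, SSSZ)))))))
  [11] S(S(S(S(S(S(add(SSZ, mul(Z, SSSZ))))))))
  [12] S(S(S(S(S(S(S(add(SZ, mul(Z, SSSZ)))))))))
  [13] S(S(S(S(S(S(S(S(add(Z, mul(Z, SSSZ))))))))))
  [14] S(S(S(S(S(S(S(S(mul(Z, SSSZ)))))))))
  [15] S^8(Z)

Answer: SAME — A ⇓ S^8(Z), B ⇓ S^8(Z)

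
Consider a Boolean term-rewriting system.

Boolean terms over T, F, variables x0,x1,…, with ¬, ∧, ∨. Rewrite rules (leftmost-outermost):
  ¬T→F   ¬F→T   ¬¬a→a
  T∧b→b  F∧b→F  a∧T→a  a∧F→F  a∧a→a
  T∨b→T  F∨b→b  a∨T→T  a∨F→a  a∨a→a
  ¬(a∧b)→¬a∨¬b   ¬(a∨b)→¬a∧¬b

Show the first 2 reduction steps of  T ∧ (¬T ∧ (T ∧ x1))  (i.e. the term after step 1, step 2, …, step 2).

  start: T ∧ (¬T ∧ (T ∧ x1))
  [1] ¬T ∧ (T ∧ x1)
  [2] F ∧ (T ∧ x1)

Answer: after 2 steps: F ∧ (T ∧ x1)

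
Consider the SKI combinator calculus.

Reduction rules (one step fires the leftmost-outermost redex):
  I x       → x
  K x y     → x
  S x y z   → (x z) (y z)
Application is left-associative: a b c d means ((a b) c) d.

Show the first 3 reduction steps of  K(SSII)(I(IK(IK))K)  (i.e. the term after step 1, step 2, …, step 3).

  start: K(SSII)(I(IK(IK))K)
  →1  SSII
  →2  SI(II)
  →3  SII

Answer: after 3 steps: SII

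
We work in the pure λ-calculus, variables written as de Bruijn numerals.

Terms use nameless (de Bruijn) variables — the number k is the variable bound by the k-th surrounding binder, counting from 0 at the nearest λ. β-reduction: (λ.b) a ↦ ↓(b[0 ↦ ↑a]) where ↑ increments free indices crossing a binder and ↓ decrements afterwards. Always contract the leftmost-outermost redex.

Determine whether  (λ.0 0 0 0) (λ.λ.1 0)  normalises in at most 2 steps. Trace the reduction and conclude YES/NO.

Answer: NO — after 2 steps the term is (λ.(λ.λ.1 0) 0) (λ.λ.1 0) (λ.λ.1 0), not yet normal

Reduction:
  start: (λ.0 0 0 0) (λ.λ.1 0)
  →1  (λ.λ.1 0) (λ.λ.1 0) (λ.λ.1 0) (λ.λ.1 0)
  →2  (λ.(λ.λ.1 0) 0) (λ.λ.1 0) (λ.λ.1 0)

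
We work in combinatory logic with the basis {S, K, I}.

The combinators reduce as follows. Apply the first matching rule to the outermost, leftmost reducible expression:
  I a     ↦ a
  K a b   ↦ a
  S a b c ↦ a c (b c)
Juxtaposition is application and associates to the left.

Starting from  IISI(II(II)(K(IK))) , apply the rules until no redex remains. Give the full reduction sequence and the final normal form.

  start: IISI(II(II)(K(IK)))
  →1  ISI(II(II)(K(IK)))
  →2  SI(II(II)(K(IK)))
  →3  SI(I(II)(K(IK)))
  →4  SI(II(K(IK)))
  →5  SI(I(K(IK)))
  →6  SI(K(IK))
  →7  SI(KK)

Answer: normal form = SI(KK)  (in 7 steps)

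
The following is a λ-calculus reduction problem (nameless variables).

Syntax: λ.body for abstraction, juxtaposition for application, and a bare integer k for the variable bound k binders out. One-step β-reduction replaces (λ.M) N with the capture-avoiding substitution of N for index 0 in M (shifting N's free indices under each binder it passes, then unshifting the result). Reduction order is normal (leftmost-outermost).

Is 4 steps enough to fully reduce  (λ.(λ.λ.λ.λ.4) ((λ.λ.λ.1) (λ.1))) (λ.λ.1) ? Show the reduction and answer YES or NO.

Answer: YES — reaches normal form λ.λ.λ.λ.λ.1 in 2 ≤ 4 steps

Working:
  start: (λ.(λ.λ.λ.λ.4) ((λ.λ.λ.1) (λ.1))) (λ.λ.1)
  →1  (λ.λ.λ.λ.λ.λ.1) ((λ.λ.λ.1) (λ.λ.λ.1))
  →2  λ.λ.λ.λ.λ.1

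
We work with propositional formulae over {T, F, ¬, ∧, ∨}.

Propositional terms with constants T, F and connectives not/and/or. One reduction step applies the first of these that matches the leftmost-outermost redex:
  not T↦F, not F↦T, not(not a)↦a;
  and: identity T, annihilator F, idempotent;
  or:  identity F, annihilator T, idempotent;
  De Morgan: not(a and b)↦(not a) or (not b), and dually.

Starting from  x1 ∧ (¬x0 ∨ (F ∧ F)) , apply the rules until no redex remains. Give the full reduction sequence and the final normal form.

  start: x1 ∧ (¬x0 ∨ (F ∧ F))
  →1  x1 ∧ (¬x0 ∨ F)
  →2  x1 ∧ ¬x0

Answer: normal form = x1 ∧ ¬x0  (in 2 steps)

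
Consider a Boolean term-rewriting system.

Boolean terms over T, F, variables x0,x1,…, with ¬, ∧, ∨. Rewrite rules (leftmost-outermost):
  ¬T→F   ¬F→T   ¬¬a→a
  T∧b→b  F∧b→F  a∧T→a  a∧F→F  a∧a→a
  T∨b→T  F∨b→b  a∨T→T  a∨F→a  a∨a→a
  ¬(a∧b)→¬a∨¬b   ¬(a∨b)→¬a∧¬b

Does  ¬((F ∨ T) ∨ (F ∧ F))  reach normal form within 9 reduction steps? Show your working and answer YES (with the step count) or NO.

  start: ¬((F ∨ T) ∨ (F ∧ F))
  →1  ¬(F ∨ T) ∧ ¬(F ∧ F)
  →2  (¬F ∧ ¬T) ∧ ¬(F ∧ F)
  →3  (T ∧ ¬T) ∧ ¬(F ∧ F)
  →4  ¬T ∧ ¬(F ∧ F)
  →5  F ∧ ¬(F ∧ F)
  →6  F

Answer: YES — reaches normal form F in 6 ≤ 9 steps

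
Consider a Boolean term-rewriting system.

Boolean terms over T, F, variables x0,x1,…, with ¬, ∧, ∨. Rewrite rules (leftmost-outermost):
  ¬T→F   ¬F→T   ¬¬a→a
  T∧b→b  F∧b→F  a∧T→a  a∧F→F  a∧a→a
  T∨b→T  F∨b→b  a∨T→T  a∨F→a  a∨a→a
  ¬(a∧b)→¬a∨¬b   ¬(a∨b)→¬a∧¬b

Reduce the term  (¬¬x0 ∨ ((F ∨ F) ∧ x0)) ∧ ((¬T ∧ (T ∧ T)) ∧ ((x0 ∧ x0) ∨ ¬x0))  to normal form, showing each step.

Answer: normal form = F  (in 8 steps)

Working:
  start: (¬¬x0 ∨ ((F ∨ F) ∧ x0)) ∧ ((¬T ∧ (T ∧ T)) ∧ ((x0 ∧ x0) ∨ ¬x0))
  step 1: (x0 ∨ ((F ∨ F) ∧ x0)) ∧ ((¬T ∧ (T ∧ T)) ∧ ((x0 ∧ x0) ∨ ¬x0))
  step 2: (x0 ∨ (F ∧ x0)) ∧ ((¬T ∧ (T ∧ T)) ∧ ((x0 ∧ x0) ∨ ¬x0))
  step 3: (x0 ∨ F) ∧ ((¬T ∧ (T ∧ T)) ∧ ((x0 ∧ x0) ∨ ¬x0))
  step 4: x0 ∧ ((¬T ∧ (T ∧ T)) ∧ ((x0 ∧ x0) ∨ ¬x0))
  step 5: x0 ∧ ((F ∧ (T ∧ T)) ∧ ((x0 ∧ x0) ∨ ¬x0))
  step 6: x0 ∧ (F ∧ ((x0 ∧ x0) ∨ ¬x0))
  step 7: x0 ∧ F
  step 8: F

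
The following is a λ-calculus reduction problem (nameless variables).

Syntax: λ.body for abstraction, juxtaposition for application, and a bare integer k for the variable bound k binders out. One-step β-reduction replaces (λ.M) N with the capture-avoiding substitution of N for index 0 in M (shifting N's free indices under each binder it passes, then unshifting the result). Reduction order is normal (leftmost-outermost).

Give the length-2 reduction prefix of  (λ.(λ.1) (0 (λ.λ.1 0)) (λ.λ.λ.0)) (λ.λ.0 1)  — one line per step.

Answer: after 2 steps: (λ.λ.0 1) (λ.λ.λ.0)

Working:
  start: (λ.(λ.1) (0 (λ.λ.1 0)) (λ.λ.λ.0)) (λ.λ.0 1)
  →1  (λ.λ.λ.0 1) ((λ.λ.0 1) (λ.λ.1 0)) (λ.λ.λ.0)
  →2  (λ.λ.0 1) (λ.λ.λ.0)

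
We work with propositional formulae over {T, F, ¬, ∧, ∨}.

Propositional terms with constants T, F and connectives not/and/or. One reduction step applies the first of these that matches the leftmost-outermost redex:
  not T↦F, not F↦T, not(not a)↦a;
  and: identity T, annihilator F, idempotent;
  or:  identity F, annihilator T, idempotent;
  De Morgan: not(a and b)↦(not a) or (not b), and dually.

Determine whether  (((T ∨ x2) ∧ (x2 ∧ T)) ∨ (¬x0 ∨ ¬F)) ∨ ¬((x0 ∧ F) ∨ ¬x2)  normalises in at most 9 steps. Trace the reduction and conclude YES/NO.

Answer: YES — reaches normal form T in 7 ≤ 9 steps

Working:
  start: (((T ∨ x2) ∧ (x2 ∧ T)) ∨ (¬x0 ∨ ¬F)) ∨ ¬((x0 ∧ F) ∨ ¬x2)
  [1] ((T ∧ (x2 ∧ T)) ∨ (¬x0 ∨ ¬F)) ∨ ¬((x0 ∧ F) ∨ ¬x2)
  [2] ((x2 ∧ T) ∨ (¬x0 ∨ ¬F)) ∨ ¬((x0 ∧ F) ∨ ¬x2)
  [3] (x2 ∨ (¬x0 ∨ ¬F)) ∨ ¬((x0 ∧ F) ∨ ¬x2)
  [4] (x2 ∨ (¬x0 ∨ T)) ∨ ¬((x0 ∧ F) ∨ ¬x2)
  [5] (x2 ∨ T) ∨ ¬((x0 ∧ F) ∨ ¬x2)
  [6] T ∨ ¬((x0 ∧ F) ∨ ¬x2)
  [7] T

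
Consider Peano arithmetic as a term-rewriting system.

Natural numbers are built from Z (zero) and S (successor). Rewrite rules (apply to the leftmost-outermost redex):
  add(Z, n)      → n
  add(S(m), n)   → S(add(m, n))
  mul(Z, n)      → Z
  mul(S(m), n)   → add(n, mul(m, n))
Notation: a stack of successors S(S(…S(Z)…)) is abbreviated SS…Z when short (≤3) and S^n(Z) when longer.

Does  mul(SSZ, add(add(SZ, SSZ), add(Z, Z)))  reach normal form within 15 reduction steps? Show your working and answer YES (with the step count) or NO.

  start: mul(SSZ, add(add(SZ, SSZ), add(Z, Z)))
  →1  add(add(add(SZ, SSZ), add(Z, Z)), mul(SZ, add(add(SZ, SSZ), add(Z, Z))))
  →2  add(add(S(add(Z, SSZ)), add(Z, Z)), mul(SZ, add(add(SZ, SSZ), add(Z, Z))))
  →3  add(S(add(add(Z, SSZ), add(Z, Z))), mul(SZ, add(add(SZ, SSZ), add(Z, Z))))
  →4  S(add(add(add(Z, SSZ), add(Z, Z)), mul(SZ, add(add(SZ, SSZ), add(Z, Z)))))
  →5  S(add(add(SSZ, add(Z, Z)), mul(SZ, add(add(SZ, SSZ), add(Z, Z)))))
  →6  S(add(S(add(SZ, add(Z, Z))), mul(SZ, add(add(SZ, SSZ), add(Z, Z)))))
  →7  S(S(add(add(SZ, add(Z, Z)), mul(SZ, add(add(SZ, SSZ), add(Z, Z))))))
  →8  S(S(add(S(add(Z, add(Z, Z))), mul(SZ, add(add(SZ, SSZ), add(Z, Z))))))
  →9  S(S(S(add(add(Z, add(Z, Z)), mul(SZ, add(add(SZ, SSZ), add(Z, Z)))))))
  →10  S(S(S(add(add(Z, Z), mul(SZ, add(add(SZ, SSZ), add(Z, Z)))))))
  →11  S(S(S(add(Z, mul(SZ, add(add(SZ, SSZ), add(Z, Z)))))))
  →12  S(S(S(mul(SZ, add(add(SZ, SSZ), add(Z, Z))))))
  →13  S(S(S(add(add(add(SZ, SSZ), add(Z, Z)), mul(Z, add(add(SZ, SSZ), add(Z, Z)))))))
  →14  S(S(S(add(add(S(add(Z, SSZ)), add(Z, Z)), mul(Z, add(add(SZ, SSZ), add(Z, Z)))))))
  →15  S(S(S(add(S(add(add(Z, SSZ), add(Z, Z))), mul(Z, add(add(SZ, SSZ), add(Z, Z)))))))

Answer: NO — after 15 steps the term is S(S(S(add(S(add(add(Z, SSZ), add(Z, Z))), mul(Z, add(add(SZ, SSZ), add(Z, Z))))))), not yet normal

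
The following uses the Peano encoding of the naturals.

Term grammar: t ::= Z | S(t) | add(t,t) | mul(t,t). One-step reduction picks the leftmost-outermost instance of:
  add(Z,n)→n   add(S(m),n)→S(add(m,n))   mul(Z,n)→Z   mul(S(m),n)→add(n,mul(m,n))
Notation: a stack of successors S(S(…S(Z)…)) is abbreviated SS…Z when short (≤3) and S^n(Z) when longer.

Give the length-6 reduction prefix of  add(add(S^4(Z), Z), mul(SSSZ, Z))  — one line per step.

  start: add(add(S^4(Z), Z), mul(SSSZ, Z))
  →1  add(S(add(SSSZ, Z)), mul(SSSZ, Z))
  →2  S(add(add(SSSZ, Z), mul(SSSZ, Z)))
  →3  S(add(S(add(SSZ, Z)), mul(SSSZ, Z)))
  →4  S(S(add(add(SSZ, Z), mul(SSSZ, Z))))
  →5  S(S(add(S(add(SZ, Z)), mul(SSSZ, Z))))
  →6  S(S(S(add(add(SZ, Z), mul(SSSZ, Z)))))

Answer: after 6 steps: S(S(S(add(add(SZ, Z), mul(SSSZ, Z)))))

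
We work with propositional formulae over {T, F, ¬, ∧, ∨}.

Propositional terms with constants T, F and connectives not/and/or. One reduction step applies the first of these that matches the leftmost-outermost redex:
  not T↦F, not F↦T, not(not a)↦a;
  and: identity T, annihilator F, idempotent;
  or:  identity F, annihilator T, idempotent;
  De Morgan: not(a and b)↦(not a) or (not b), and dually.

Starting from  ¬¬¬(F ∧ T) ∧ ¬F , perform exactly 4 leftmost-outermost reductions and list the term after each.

  start: ¬¬¬(F ∧ T) ∧ ¬F
  →1  ¬(F ∧ T) ∧ ¬F
  →2  (¬F ∨ ¬T) ∧ ¬F
  →3  (T ∨ ¬T) ∧ ¬F
  →4  T ∧ ¬F

Answer: after 4 steps: T ∧ ¬F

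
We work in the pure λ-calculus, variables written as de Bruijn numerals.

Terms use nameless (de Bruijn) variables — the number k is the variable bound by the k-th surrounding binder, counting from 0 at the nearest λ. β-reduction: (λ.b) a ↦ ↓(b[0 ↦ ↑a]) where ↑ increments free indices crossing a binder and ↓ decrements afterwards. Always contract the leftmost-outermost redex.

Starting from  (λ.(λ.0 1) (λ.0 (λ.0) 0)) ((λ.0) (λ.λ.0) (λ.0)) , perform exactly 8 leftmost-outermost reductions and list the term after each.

  start: (λ.(λ.0 1) (λ.0 (λ.0) 0)) ((λ.0) (λ.λ.0) (λ.0))
  →1  (λ.0 ((λ.0) (λ.λ.0) (λ.0))) (λ.0 (λ.0) 0)
  →2  (λ.0 (λ.0) 0) ((λ.0) (λ.λ.0) (λ.0))
  →3  (λ.0) (λ.λ.0) (λ.0) (λ.0) ((λ.0) (λ.λ.0) (λ.0))
  →4  (λ.λ.0) (λ.0) (λ.0) ((λ.0) (λ.λ.0) (λ.0))
  →5  (λ.0) (λ.0) ((λ.0) (λ.λ.0) (λ.0))
  →6  (λ.0) ((λ.0) (λ.λ.0) (λ.0))
  →7  (λ.0) (λ.λ.0) (λ.0)
  →8  (λ.λ.0) (λ.0)

Answer: after 8 steps: (λ.λ.0) (λ.0)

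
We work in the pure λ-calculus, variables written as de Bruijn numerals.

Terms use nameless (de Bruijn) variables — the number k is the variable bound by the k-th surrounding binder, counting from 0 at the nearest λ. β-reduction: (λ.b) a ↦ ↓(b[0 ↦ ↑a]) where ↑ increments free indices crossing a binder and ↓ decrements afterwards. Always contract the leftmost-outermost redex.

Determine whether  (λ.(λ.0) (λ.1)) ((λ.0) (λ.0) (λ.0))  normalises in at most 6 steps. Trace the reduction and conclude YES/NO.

  start: (λ.(λ.0) (λ.1)) ((λ.0) (λ.0) (λ.0))
  →1  (λ.0) (λ.(λ.0) (λ.0) (λ.0))
  →2  λ.(λ.0) (λ.0) (λ.0)
  →3  λ.(λ.0) (λ.0)
  →4  λ.λ.0

Answer: YES — reaches normal form λ.λ.0 in 4 ≤ 6 steps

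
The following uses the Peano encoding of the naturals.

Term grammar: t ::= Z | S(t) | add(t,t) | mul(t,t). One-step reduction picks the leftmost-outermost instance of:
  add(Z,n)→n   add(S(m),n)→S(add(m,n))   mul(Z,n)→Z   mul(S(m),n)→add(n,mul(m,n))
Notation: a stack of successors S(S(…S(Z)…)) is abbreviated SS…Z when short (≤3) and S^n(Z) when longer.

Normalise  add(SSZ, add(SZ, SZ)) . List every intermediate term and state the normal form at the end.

Answer: normal form = S^4(Z)  (in 5 steps)

Derivation:
  start: add(SSZ, add(SZ, SZ))
  →1  S(add(SZ, add(SZ, SZ)))
  →2  S(S(add(Z, add(SZ, SZ))))
  →3  S(S(add(SZ, SZ)))
  →4  S(S(S(add(Z, SZ))))
  →5  S^4(Z)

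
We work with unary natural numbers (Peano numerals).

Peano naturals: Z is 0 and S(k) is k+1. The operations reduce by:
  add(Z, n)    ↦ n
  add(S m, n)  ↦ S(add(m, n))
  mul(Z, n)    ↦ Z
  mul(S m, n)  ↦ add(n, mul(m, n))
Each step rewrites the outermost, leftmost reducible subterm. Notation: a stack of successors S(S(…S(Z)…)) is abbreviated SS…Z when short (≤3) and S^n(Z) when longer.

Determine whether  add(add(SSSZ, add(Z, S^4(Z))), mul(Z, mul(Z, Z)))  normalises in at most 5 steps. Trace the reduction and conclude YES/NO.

Answer: NO — after 5 steps the term is S(S(add(S(add(Z, add(Z, S^4(Z)))), mul(Z, mul(Z, Z))))), not yet normal

Derivation:
  start: add(add(SSSZ, add(Z, S^4(Z))), mul(Z, mul(Z, Z)))
  step 1: add(S(add(SSZ, add(Z, S^4(Z)))), mul(Z, mul(Z, Z)))
  step 2: S(add(add(SSZ, add(Z, S^4(Z))), mul(Z, mul(Z, Z))))
  step 3: S(add(S(add(SZ, add(Z, S^4(Z)))), mul(Z, mul(Z, Z))))
  step 4: S(S(add(add(SZ, add(Z, S^4(Z))), mul(Z, mul(Z, Z)))))
  step 5: S(S(add(S(add(Z, add(Z, S^4(Z)))), mul(Z, mul(Z, Z)))))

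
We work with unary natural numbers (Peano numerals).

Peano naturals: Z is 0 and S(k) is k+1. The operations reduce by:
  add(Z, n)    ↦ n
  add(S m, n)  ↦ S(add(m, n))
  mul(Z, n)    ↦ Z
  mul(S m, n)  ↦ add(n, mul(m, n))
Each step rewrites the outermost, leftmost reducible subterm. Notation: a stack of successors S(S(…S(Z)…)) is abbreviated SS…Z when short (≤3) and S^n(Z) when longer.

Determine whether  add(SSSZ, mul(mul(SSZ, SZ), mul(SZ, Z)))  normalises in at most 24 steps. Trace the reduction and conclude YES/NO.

  start: add(SSSZ, mul(mul(SSZ, SZ), mul(SZ, Z)))
  step 1: S(add(SSZ, mul(mul(SSZ, SZ), mul(SZ, Z))))
  step 2: S(S(add(SZ, mul(mul(SSZ, SZ), mul(SZ, Z)))))
  step 3: S(S(S(add(Z, mul(mul(SSZ, SZ), mul(SZ, Z))))))
  step 4: S(S(S(mul(mul(SSZ, SZ), mul(SZ, Z)))))
  step 5: S(S(S(mul(add(SZ, mul(SZ, SZ)), mul(SZ, Z)))))
  step 6: S(S(S(mul(S(add(Z, mul(SZ, SZ))), mul(SZ, Z)))))
  step 7: S(S(S(add(mul(SZ, Z), mul(add(Z, mul(SZ, SZ)), mul(SZ, Z))))))
  step 8: S(S(S(add(add(Z, mul(Z, Z)), mul(add(Z, mul(SZ, SZ)), mul(SZ, Z))))))
  step 9: S(S(S(add(mul(Z, Z), mul(add(Z, mul(SZ, SZ)), mul(SZ, Z))))))
  step 10: S(S(S(add(Z, mul(add(Z, mul(SZ, SZ)), mul(SZ, Z))))))
  step 11: S(S(S(mul(add(Z, mul(SZ, SZ)), mul(SZ, Z)))))
  step 12: S(S(S(mul(mul(SZ, SZ), mul(SZ, Z)))))
  step 13: S(S(S(mul(add(SZ, mul(Z, SZ)), mul(SZ, Z)))))
  step 14: S(S(S(mul(S(add(Z, mul(Z, SZ))), mul(SZ, Z)))))
  step 15: S(S(S(add(mul(SZ, Z), mul(add(Z, mul(Z, SZ)), mul(SZ, Z))))))
  step 16: S(S(S(add(add(Z, mul(Z, Z)), mul(add(Z, mul(Z, SZ)), mul(SZ, Z))))))
  step 17: S(S(S(add(mul(Z, Z), mul(add(Z, mul(Z, SZ)), mul(SZ, Z))))))
  step 18: S(S(S(add(Z, mul(add(Z, mul(Z, SZ)), mul(SZ, Z))))))
  step 19: S(S(S(mul(add(Z, mul(Z, SZ)), mul(SZ, Z)))))
  step 20: S(S(S(mul(mul(Z, SZ), mul(SZ, Z)))))
  step 21: S(S(S(mul(Z, mul(SZ, Z)))))
  step 22: SSSZ

Answer: YES — reaches normal form SSSZ in 22 ≤ 24 steps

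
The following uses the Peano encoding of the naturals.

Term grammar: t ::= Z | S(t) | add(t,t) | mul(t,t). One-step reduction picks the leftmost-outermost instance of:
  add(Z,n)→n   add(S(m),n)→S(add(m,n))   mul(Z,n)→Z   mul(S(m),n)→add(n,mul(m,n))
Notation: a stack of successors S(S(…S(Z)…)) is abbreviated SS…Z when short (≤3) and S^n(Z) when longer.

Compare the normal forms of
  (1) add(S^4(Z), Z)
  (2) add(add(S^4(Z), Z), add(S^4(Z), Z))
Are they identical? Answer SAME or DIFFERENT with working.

Answer: DIFFERENT — A ⇓ S^4(Z), B ⇓ S^8(Z)

Working:
Term A:
  start: add(S^4(Z), Z)
  [1] S(add(SSSZ, Z))
  [2] S(S(add(SSZ, Z)))
  [3] S(S(S(add(SZ, Z))))
  [4] S(S(S(S(add(Z, Z)))))
  [5] S^4(Z)

Term B:
  start: add(add(S^4(Z), Z), add(S^4(Z), Z))
  [1] add(S(add(SSSZ, Z)), add(S^4(Z), Z))
  [2] S(add(add(SSSZ, Z), add(S^4(Z), Z)))
  [3] S(add(S(add(SSZ, Z)), add(S^4(Z), Z)))
  [4] S(S(add(add(SSZ, Z), add(S^4(Z), Z))))
  [5] S(S(add(S(add(SZ, Z)), add(S^4(Z), Z))))
  [6] S(S(S(add(add(SZ, Z), add(S^4(Z), Z)))))
  [7] S(S(S(add(S(add(Z, Z)), add(S^4(Z), Z)))))
  [8] S(S(S(S(add(add(Z, Z), add(S^4(Z), Z))))))
  [9] S(S(S(S(add(Z, add(S^4(Z), Z))))))
  [10] S(S(S(S(add(S^4(Z), Z)))))
  [11] S(S(S(S(S(add(SSSZ, Z))))))
  [12] S(S(S(S(S(S(add(SSZ, Z)))))))
  [13] S(S(S(S(S(S(S(add(SZ, Z))))))))
  [14] S(S(S(S(S(S(S(S(add(Z, Z)))))))))
  [15] S^8(Z)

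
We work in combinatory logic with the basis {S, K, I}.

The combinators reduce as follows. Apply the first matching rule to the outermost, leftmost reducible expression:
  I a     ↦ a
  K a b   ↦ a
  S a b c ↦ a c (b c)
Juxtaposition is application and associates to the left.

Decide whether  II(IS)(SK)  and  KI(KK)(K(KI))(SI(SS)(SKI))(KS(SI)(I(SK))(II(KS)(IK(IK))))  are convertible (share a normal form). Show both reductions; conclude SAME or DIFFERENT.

Answer: DIFFERENT — A ⇓ S(SK), B ⇓ I

Reduction:
Term A:
  start: II(IS)(SK)
  →1  I(IS)(SK)
  →2  IS(SK)
  →3  S(SK)

Term B:
  start: KI(KK)(K(KI))(SI(SS)(SKI))(KS(SI)(I(SK))(II(KS)(IK(IK))))
  →1  I(K(KI))(SI(SS)(SKI))(KS(SI)(I(SK))(II(KS)(IK(IK))))
  →2  K(KI)(SI(SS)(SKI))(KS(SI)(I(SK))(II(KS)(IK(IK))))
  →3  KI(KS(SI)(I(SK))(II(KS)(IK(IK))))
  →4  I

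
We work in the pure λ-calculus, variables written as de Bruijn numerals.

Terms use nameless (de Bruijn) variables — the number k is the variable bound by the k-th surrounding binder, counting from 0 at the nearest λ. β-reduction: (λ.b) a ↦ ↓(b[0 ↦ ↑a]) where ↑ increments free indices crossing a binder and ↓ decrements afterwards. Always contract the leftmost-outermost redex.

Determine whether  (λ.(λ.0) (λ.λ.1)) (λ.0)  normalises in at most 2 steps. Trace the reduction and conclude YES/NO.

Answer: YES — reaches normal form λ.λ.1 in 2 ≤ 2 steps

Reduction:
  start: (λ.(λ.0) (λ.λ.1)) (λ.0)
  step 1: (λ.0) (λ.λ.1)
  step 2: λ.λ.1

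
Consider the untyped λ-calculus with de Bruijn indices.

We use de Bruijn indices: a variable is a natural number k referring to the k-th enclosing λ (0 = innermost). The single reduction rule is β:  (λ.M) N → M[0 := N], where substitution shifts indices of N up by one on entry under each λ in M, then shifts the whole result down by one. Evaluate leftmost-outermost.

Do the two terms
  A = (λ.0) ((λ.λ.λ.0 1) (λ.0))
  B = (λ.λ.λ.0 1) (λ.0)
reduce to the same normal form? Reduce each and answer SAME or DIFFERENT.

Term A:
  start: (λ.0) ((λ.λ.λ.0 1) (λ.0))
  [1] (λ.λ.λ.0 1) (λ.0)
  [2] λ.λ.0 1

Term B:
  start: (λ.λ.λ.0 1) (λ.0)
  [1] λ.λ.0 1

Answer: SAME — A ⇓ λ.λ.0 1, B ⇓ λ.λ.0 1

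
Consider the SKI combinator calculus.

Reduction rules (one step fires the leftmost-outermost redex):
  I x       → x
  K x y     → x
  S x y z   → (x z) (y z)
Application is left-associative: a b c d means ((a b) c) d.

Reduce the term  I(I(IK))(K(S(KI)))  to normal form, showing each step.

  start: I(I(IK))(K(S(KI)))
  [1] I(IK)(K(S(KI)))
  [2] IK(K(S(KI)))
  [3] K(K(S(KI)))

Answer: normal form = K(K(S(KI)))  (in 3 steps)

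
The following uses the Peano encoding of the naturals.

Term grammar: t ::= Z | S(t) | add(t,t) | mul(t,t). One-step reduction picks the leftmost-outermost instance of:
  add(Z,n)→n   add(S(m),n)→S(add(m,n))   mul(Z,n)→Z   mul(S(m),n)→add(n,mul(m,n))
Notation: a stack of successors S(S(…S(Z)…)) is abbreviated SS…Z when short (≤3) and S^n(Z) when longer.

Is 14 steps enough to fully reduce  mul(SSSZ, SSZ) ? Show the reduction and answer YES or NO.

Answer: YES — reaches normal form S^6(Z) in 13 ≤ 14 steps

Derivation:
  start: mul(SSSZ, SSZ)
  →1  add(SSZ, mul(SSZ, SSZ))
  →2  S(add(SZ, mul(SSZ, SSZ)))
  →3  S(S(add(Z, mul(SSZ, SSZ))))
  →4  S(S(mul(SSZ, SSZ)))
  →5  S(S(add(SSZ, mul(SZ, SSZ))))
  →6  S(S(S(add(SZ, mul(SZ, SSZ)))))
  →7  S(S(S(S(add(Z, mul(SZ, SSZ))))))
  →8  S(S(S(S(mul(SZ, SSZ)))))
  →9  S(S(S(S(add(SSZ, mul(Z, SSZ))))))
  →10  S(S(S(S(S(add(SZ, mul(Z, SSZ)))))))
  →11  S(S(S(S(S(S(add(Z, mul(Z, SSZ))))))))
  →12  S(S(S(S(S(S(mul(Z, SSZ)))))))
  →13  S^6(Z)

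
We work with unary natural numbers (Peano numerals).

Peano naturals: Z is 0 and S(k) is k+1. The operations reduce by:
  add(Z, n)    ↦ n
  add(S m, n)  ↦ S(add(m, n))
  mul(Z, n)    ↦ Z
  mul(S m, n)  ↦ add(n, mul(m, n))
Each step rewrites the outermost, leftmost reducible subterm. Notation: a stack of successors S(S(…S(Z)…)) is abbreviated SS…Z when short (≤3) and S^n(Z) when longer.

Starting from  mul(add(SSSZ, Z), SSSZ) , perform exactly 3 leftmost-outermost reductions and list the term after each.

Answer: after 3 steps: S(add(SSZ, mul(add(SSZ, Z), SSSZ)))

Reduction:
  start: mul(add(SSSZ, Z), SSSZ)
  →1  mul(S(add(SSZ, Z)), SSSZ)
  →2  add(SSSZ, mul(add(SSZ, Z), SSSZ))
  →3  S(add(SSZ, mul(add(SSZ, Z), SSSZ)))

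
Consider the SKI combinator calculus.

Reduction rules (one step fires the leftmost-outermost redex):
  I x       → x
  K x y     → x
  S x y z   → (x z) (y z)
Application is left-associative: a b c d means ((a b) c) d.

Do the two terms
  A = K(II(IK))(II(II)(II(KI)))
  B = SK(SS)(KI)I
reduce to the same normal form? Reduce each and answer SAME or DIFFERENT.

Answer: DIFFERENT — A ⇓ K, B ⇓ I

Working:
Term A:
  start: K(II(IK))(II(II)(II(KI)))
  →1  II(IK)
  →2  I(IK)
  →3  IK
  →4  K

Term B:
  start: SK(SS)(KI)I
  →1  K(KI)(SS(KI))I
  →2  KII
  →3  I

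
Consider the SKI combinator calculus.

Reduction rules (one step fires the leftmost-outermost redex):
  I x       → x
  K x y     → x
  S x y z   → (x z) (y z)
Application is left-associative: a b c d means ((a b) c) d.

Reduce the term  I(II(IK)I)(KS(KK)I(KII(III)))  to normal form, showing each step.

Answer: normal form = I  (in 5 steps)

Reduction:
  start: I(II(IK)I)(KS(KK)I(KII(III)))
  step 1: II(IK)I(KS(KK)I(KII(III)))
  step 2: I(IK)I(KS(KK)I(KII(III)))
  step 3: IKI(KS(KK)I(KII(III)))
  step 4: KI(KS(KK)I(KII(III)))
  step 5: I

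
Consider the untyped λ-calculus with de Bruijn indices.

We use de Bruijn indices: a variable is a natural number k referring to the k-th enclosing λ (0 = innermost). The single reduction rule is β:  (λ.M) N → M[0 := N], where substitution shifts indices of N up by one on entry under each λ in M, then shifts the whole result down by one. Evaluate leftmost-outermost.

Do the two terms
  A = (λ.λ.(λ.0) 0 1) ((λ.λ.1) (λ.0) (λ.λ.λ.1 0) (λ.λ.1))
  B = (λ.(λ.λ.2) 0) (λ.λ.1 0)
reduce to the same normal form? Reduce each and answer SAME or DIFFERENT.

Term A:
  start: (λ.λ.(λ.0) 0 1) ((λ.λ.1) (λ.0) (λ.λ.λ.1 0) (λ.λ.1))
  [1] λ.(λ.0) 0 ((λ.λ.1) (λ.0) (λ.λ.λ.1 0) (λ.λ.1))
  [2] λ.0 ((λ.λ.1) (λ.0) (λ.λ.λ.1 0) (λ.λ.1))
  [3] λ.0 ((λ.λ.0) (λ.λ.λ.1 0) (λ.λ.1))
  [4] λ.0 ((λ.0) (λ.λ.1))
  [5] λ.0 (λ.λ.1)

Term B:
  start: (λ.(λ.λ.2) 0) (λ.λ.1 0)
  [1] (λ.λ.λ.λ.1 0) (λ.λ.1 0)
  [2] λ.λ.λ.1 0

Answer: DIFFERENT — A ⇓ λ.0 (λ.λ.1), B ⇓ λ.λ.λ.1 0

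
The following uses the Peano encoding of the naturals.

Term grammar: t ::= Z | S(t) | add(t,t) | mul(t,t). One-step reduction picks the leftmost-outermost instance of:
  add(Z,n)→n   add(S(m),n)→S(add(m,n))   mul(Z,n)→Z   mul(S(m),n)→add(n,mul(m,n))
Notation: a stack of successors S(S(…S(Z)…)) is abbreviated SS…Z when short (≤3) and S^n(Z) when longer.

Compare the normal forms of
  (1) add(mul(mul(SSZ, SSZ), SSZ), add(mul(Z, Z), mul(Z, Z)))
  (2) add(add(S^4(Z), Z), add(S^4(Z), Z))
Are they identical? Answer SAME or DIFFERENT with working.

Answer: SAME — A ⇓ S^8(Z), B ⇓ S^8(Z)

Derivation:
Term A:
  start: add(mul(mul(SSZ, SSZ), SSZ), add(mul(Z, Z), mul(Z, Z)))
  →1  add(mul(add(SSZ, mul(SZ, SSZ)), SSZ), add(mul(Z, Z), mul(Z, Z)))
  →2  add(mul(S(add(SZ, mul(SZ, SSZ))), SSZ), add(mul(Z, Z), mul(Z, Z)))
  →3  add(add(SSZ, mul(add(SZ, mul(SZ, SSZ)), SSZ)), add(mul(Z, Z), mul(Z, Z)))
  →4  add(S(add(SZ, mul(add(SZ, mul(SZ, SSZ)), SSZ))), add(mul(Z, Z), mul(Z, Z)))
  →5  S(add(add(SZ, mul(add(SZ, mul(SZ, SSZ)), SSZ)), add(mul(Z, Z), mul(Z, Z))))
  →6  S(add(S(add(Z, mul(add(SZ, mul(SZ, SSZ)), SSZ))), add(mul(Z, Z), mul(Z, Z))))
  →7  S(S(add(add(Z, mul(add(SZ, mul(SZ, SSZ)), SSZ)), add(mul(Z, Z), mul(Z, Z)))))
  →8  S(S(add(mul(add(SZ, mul(SZ, SSZ)), SSZ), add(mul(Z, Z), mul(Z, Z)))))
  →9  S(S(add(mul(S(add(Z, mul(SZ, SSZ))), SSZ), add(mul(Z, Z), mul(Z, Z)))))
  →10  S(S(add(add(SSZ, mul(add(Z, mul(SZ, SSZ)), SSZ)), add(mul(Z, Z), mul(Z, Z)))))
  →11  S(S(add(S(add(SZ, mul(add(Z, mul(SZ, SSZ)), SSZ))), add(mul(Z, Z), mul(Z, Z)))))
  →12  S(S(S(add(add(SZ, mul(add(Z, mul(SZ, SSZ)), SSZ)), add(mul(Z, Z), mul(Z, Z))))))
  →13  S(S(S(add(S(add(Z, mul(add(Z, mul(SZ, SSZ)), SSZ))), add(mul(Z, Z), mul(Z, Z))))))
  →14  S(S(S(S(add(add(Z, mul(add(Z, mul(SZ, SSZ)), SSZ)), add(mul(Z, Z), mul(Z, Z)))))))
  →15  S(S(S(S(add(mul(add(Z, mul(SZ, SSZ)), SSZ), add(mul(Z, Z), mul(Z, Z)))))))
  →16  S(S(S(S(add(mul(mul(SZ, SSZ), SSZ), add(mul(Z, Z), mul(Z, Z)))))))
  →17  S(S(S(S(add(mul(add(SSZ, mul(Z, SSZ)), SSZ), add(mul(Z, Z), mul(Z, Z)))))))
  →18  S(S(S(S(add(mul(S(add(SZ, mul(Z, SSZ))), SSZ), add(mul(Z, Z), mul(Z, Z)))))))
  →19  S(S(S(S(add(add(SSZ, mul(add(SZ, mul(Z, SSZ)), SSZ)), add(mul(Z, Z), mul(Z, Z)))))))
  →20  S(S(S(S(add(S(add(SZ, mul(add(SZ, mul(Z, SSZ)), SSZ))), add(mul(Z, Z), mul(Z, Z)))))))
  →21  S(S(S(S(S(add(add(SZ, mul(add(SZ, mul(Z, SSZ)), SSZ)), add(mul(Z, Z), mul(Z, Z))))))))
  →22  S(S(S(S(S(add(S(add(Z, mul(add(SZ, mul(Z, SSZ)), SSZ))), add(mul(Z, Z), mul(Z, Z))))))))
  →23  S(S(S(S(S(S(add(add(Z, mul(add(SZ, mul(Z, SSZ)), SSZ)), add(mul(Z, Z), mul(Z, Z)))))))))
  →24  S(S(S(S(S(S(add(mul(add(SZ, mul(Z, SSZ)), SSZ), add(mul(Z, Z), mul(Z, Z)))))))))
  →25  S(S(S(S(S(S(add(mul(S(add(Z, mul(Z, SSZ))), SSZ), add(mul(Z, Z), mul(Z, Z)))))))))
  →26  S(S(S(S(S(S(add(add(SSZ, mul(add(Z, mul(Z, SSZ)), SSZ)), add(mul(Z, Z), mul(Z, Z)))))))))
  →27  S(S(S(S(S(S(add(S(add(SZ, mul(add(Z, mul(Z, SSZ)), SSZ))), add(mul(Z, Z), mul(Z, Z)))))))))
  →28  S(S(S(S(S(S(S(add(add(SZ, mul(add(Z, mul(Z, SSZ)), SSZ)), add(mul(Z, Z), mul(Z, Z))))))))))
  →29  S(S(S(S(S(S(S(add(S(add(Z, mul(add(Z, mul(Z, SSZ)), SSZ))), add(mul(Z, Z), mul(Z, Z))))))))))
  →30  S(S(S(S(S(S(S(S(add(add(Z, mul(add(Z, mul(Z, SSZ)), SSZ)), add(mul(Z, Z), mul(Z, Z)))))))))))
  →31  S(S(S(S(S(S(S(S(add(mul(add(Z, mul(Z, SSZ)), SSZ), add(mul(Z, Z), mul(Z, Z)))))))))))
  →32  S(S(S(S(S(S(S(S(add(mul(mul(Z, SSZ), SSZ), add(mul(Z, Z), mul(Z, Z)))))))))))
  →33  S(S(S(S(S(S(S(S(add(mul(Z, SSZ), add(mul(Z, Z), mul(Z, Z)))))))))))
  →34  S(S(S(S(S(S(S(S(add(Z, add(mul(Z, Z), mul(Z, Z)))))))))))
  →35  S(S(S(S(S(S(S(S(add(mul(Z, Z), mul(Z, Z))))))))))
  →36  S(S(S(S(S(S(S(S(add(Z, mul(Z, Z))))))))))
  →37  S(S(S(S(S(S(S(S(mul(Z, Z)))))))))
  →38  S^8(Z)

Term B:
  start: add(add(S^4(Z), Z), add(S^4(Z), Z))
  →1  add(S(add(SSSZ, Z)), add(S^4(Z), Z))
  →2  S(add(add(SSSZ, Z), add(S^4(Z), Z)))
  →3  S(add(S(add(SSZ, Z)), add(S^4(Z), Z)))
  →4  S(S(add(add(SSZ, Z), add(S^4(Z), Z))))
  →5  S(S(add(S(add(SZ, Z)), add(S^4(Z), Z))))
  →6  S(S(S(add(add(SZ, Z), add(S^4(Z), Z)))))
  →7  S(S(S(add(S(add(Z, Z)), add(S^4(Z), Z)))))
  →8  S(S(S(S(add(add(Z, Z), add(S^4(Z), Z))))))
  →9  S(S(S(S(add(Z, add(S^4(Z), Z))))))
  →10  S(S(S(S(add(S^4(Z), Z)))))
  →11  S(S(S(S(S(add(SSSZ, Z))))))
  →12  S(S(S(S(S(S(add(SSZ, Z)))))))
  →13  S(S(S(S(S(S(S(add(SZ, Z))))))))
  →14  S(S(S(S(S(S(S(S(add(Z, Z)))))))))
  →15  S^8(Z)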